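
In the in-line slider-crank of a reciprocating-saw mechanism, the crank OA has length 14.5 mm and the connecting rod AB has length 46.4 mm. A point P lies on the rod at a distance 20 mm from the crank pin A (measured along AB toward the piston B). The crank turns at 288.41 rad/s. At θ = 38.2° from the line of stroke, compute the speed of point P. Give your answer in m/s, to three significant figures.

3.42

ω = 288.4 rad/s.  Crank-pin speed |V_A| = rω = 4.1819 m/s, perpendicular to OA.
Rod angle: sinφ = −(r/L) sinθ ⇒ φ = -11.143°; ω_rod = −rω cosθ/√(L²−r²sin²θ) = -72.189 rad/s.
V_P = V_A + ω_rod × AP, with AP = 0.02 m along the rod.
Components: V_Px = −rω sinθ − a·ω_rod·sinφ = -2.8652 m/s;  V_Py = rω cosθ + a·ω_rod·cosφ = +1.8699 m/s.
|V_P| = √(V_Px² + V_Py²) = 3.4213 m/s.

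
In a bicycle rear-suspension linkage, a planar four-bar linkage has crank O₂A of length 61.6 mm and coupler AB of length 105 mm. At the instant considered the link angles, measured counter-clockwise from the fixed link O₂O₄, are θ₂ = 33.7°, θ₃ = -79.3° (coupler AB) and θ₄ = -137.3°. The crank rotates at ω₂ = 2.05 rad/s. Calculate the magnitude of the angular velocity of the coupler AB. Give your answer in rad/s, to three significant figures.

0.222

ω₂ = 2.05 rad/s
Differentiating the loop-closure r₂e^{iθ₂}+r₃e^{iθ₃}=r₁+r₄e^{iθ₄} gives r₂ω₂e^{iθ₂}+r₃ω₃e^{iθ₃}=r₄ω₄e^{iθ₄}.
Eliminating the other unknown: ω₃ = r₂ω₂ sin(θ₄−θ₂) / [r₃ sin(θ₃−θ₄)].
Numerator sine = -0.15643; denominator sine = +0.84805.
Result = 0.0616·2.05·(-0.15643) / (0.105·(+0.84805)) = -0.22185 rad/s; magnitude 0.22185 rad/s.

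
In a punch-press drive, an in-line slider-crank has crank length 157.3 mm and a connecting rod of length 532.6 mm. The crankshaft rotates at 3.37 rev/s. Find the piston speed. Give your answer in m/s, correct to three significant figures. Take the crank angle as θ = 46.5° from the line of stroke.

ω = 2π·3.37 = 21.17 rad/s
For an in-line slider-crank, x = r cosθ + √(L² − r² sin²θ), so v = −rω sinθ·[1 + r cosθ/√(L² − r² sin²θ)].
With r = 0.1573 m, L = 0.5326 m, θ = 46.5°: √(L² − r² sin²θ) = 0.52023 m.
v = −0.1573·21.17·0.72537·[1 + 0.1573·0.68835/0.52023] = -2.9189 m/s.
|v| = 2.9189 m/s.

2.92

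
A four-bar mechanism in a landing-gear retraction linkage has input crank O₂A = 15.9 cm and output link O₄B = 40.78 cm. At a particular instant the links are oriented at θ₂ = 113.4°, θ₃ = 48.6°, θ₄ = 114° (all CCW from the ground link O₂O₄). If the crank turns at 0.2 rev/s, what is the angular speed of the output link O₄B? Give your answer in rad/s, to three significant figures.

ω₂ = 1.257 rad/s (from 0.2 rev/s).
Differentiating the loop-closure r₂e^{iθ₂}+r₃e^{iθ₃}=r₁+r₄e^{iθ₄} gives r₂ω₂e^{iθ₂}+r₃ω₃e^{iθ₃}=r₄ω₄e^{iθ₄}.
Eliminating the other unknown: ω₄ = r₂ω₂ sin(θ₂−θ₃) / [r₄ sin(θ₄−θ₃)].
Numerator sine = +0.90483; denominator sine = +0.90924.
Result = 0.159·1.257·(+0.90483) / (0.4078·(+0.90924)) = +0.48758 rad/s; magnitude 0.48758 rad/s.

0.488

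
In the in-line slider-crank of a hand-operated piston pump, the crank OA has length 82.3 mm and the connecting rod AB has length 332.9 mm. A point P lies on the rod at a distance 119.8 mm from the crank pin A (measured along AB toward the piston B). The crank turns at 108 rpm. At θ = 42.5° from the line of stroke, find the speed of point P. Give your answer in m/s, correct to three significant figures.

0.802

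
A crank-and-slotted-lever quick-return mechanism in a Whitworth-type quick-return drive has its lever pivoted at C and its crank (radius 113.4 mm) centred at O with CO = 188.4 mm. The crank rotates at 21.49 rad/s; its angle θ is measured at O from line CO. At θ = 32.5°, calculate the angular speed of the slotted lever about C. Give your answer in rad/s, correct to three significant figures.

ω = 21.49 rad/s
Crank pin A relative to C: A = (d + r cosθ, r sinθ); lever angle φ = atan2(r sinθ, d + r cosθ).
Differentiating tanφ: φ̇ = rω(d cosθ + r)/(d² + r² + 2dr cosθ).
d² + r² + 2dr cosθ = |CA|² = 0.0843915 m²;  d cosθ + r = +0.27229 m.
|ω_lever| = |0.1134·21.49·+0.27229| / 0.0843915 = 7.863 rad/s.

7.86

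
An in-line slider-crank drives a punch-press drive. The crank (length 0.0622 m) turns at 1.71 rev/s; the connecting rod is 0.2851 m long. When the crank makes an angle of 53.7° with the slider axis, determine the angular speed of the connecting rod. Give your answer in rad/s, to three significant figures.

1.41

ω = 10.74 rad/s (converted from 1.71 rev/s).
The rod makes angle φ with the slider axis where L sinφ = r sinθ; differentiating, L cosφ·φ̇ = r ω cosθ.
L cosφ = √(L² − r² sin²θ) = 0.28066 m.
|ω_rod| = r ω |cosθ| / √(L² − r² sin²θ) = 0.0622·10.74·0.59201/0.28066 = 1.4097 rad/s.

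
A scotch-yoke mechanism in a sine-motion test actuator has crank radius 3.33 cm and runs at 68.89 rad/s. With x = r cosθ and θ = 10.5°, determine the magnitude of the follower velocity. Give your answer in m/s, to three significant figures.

ω = 68.89 rad/s
x = r cosθ ⇒ ẋ = −rω sinθ.
|v| = rω|sinθ| = 0.0333·68.89·|sin 10.5°| = 0.41806 m/s.

0.418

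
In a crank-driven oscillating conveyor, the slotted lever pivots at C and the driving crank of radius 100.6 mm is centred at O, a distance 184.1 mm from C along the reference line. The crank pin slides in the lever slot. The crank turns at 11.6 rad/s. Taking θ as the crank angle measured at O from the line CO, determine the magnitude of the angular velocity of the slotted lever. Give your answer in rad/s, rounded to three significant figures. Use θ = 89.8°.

ω = 11.6 rad/s
Crank pin A relative to C: A = (d + r cosθ, r sinθ); lever angle φ = atan2(r sinθ, d + r cosθ).
Differentiating tanφ: φ̇ = rω(d cosθ + r)/(d² + r² + 2dr cosθ).
d² + r² + 2dr cosθ = |CA|² = 0.0441425 m²;  d cosθ + r = +0.10124 m.
|ω_lever| = |0.1006·11.6·+0.10124| / 0.0441425 = 2.6765 rad/s.

2.68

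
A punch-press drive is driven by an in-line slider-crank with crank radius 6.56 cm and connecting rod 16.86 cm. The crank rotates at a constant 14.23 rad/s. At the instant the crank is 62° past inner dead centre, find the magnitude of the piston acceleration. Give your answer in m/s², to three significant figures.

ω = 14.23 rad/s
x(θ) = r cosθ + √(L² − r² sin²θ); with ω constant, a = ω²·d²x/dθ².
d²x/dθ² = −r cosθ − r²(cos2θ)/√u − r⁴ sin²2θ/(4u^{3/2}),  u = L² − r² sin²θ = 0.0250711 m².
Substituting r = 0.0656 m, L = 0.1686 m, θ = 62°: d²x/dθ² = -0.016401 m.
a = ω²·d²x/dθ² = (14.23)²·(-0.016401) = -3.3211 m/s²;  |a| = 3.3211 m/s².

3.32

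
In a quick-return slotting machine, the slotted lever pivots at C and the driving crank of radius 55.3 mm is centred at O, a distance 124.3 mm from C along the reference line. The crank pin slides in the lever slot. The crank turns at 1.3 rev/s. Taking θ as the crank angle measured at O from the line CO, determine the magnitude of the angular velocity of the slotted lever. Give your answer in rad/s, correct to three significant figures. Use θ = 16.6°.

2.49

ω = 8.168 rad/s (from 1.3 rev/s).
Crank pin A relative to C: A = (d + r cosθ, r sinθ); lever angle φ = atan2(r sinθ, d + r cosθ).
Differentiating tanφ: φ̇ = rω(d cosθ + r)/(d² + r² + 2dr cosθ).
d² + r² + 2dr cosθ = |CA|² = 0.0316832 m²;  d cosθ + r = +0.17442 m.
|ω_lever| = |0.0553·8.168·+0.17442| / 0.0316832 = 2.4866 rad/s.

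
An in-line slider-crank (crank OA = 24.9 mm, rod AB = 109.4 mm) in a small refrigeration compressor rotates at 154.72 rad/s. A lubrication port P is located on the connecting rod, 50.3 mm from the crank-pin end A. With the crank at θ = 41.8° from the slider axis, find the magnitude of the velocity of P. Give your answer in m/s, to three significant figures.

ω = 154.7 rad/s.  Crank-pin speed |V_A| = rω = 3.8525 m/s, perpendicular to OA.
Rod angle: sinφ = −(r/L) sinθ ⇒ φ = -8.726°; ω_rod = −rω cosθ/√(L²−r²sin²θ) = -26.559 rad/s.
V_P = V_A + ω_rod × AP, with AP = 0.0503 m along the rod.
Components: V_Px = −rω sinθ − a·ω_rod·sinφ = -2.7705 m/s;  V_Py = rω cosθ + a·ω_rod·cosφ = +1.5515 m/s.
|V_P| = √(V_Px² + V_Py²) = 3.1753 m/s.

3.18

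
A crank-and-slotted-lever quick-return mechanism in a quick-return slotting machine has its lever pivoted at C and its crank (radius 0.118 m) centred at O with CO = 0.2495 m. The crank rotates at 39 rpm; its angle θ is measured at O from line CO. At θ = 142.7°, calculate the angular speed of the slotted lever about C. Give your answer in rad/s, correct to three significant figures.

ω = 4.084 rad/s (from 39 rpm).
Crank pin A relative to C: A = (d + r cosθ, r sinθ); lever angle φ = atan2(r sinθ, d + r cosθ).
Differentiating tanφ: φ̇ = rω(d cosθ + r)/(d² + r² + 2dr cosθ).
d² + r² + 2dr cosθ = |CA|² = 0.0293352 m²;  d cosθ + r = -0.080471 m.
|ω_lever| = |0.118·4.084·-0.080471| / 0.0293352 = 1.322 rad/s.

1.32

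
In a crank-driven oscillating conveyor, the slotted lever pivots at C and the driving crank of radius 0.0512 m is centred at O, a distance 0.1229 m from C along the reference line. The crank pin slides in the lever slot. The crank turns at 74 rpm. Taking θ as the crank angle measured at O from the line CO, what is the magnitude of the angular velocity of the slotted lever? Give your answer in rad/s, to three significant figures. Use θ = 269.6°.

1.13

ω = 7.749 rad/s (from 74 rpm).
Crank pin A relative to C: A = (d + r cosθ, r sinθ); lever angle φ = atan2(r sinθ, d + r cosθ).
Differentiating tanφ: φ̇ = rω(d cosθ + r)/(d² + r² + 2dr cosθ).
d² + r² + 2dr cosθ = |CA|² = 0.017638 m²;  d cosθ + r = +0.050342 m.
|ω_lever| = |0.0512·7.749·+0.050342| / 0.017638 = 1.1324 rad/s.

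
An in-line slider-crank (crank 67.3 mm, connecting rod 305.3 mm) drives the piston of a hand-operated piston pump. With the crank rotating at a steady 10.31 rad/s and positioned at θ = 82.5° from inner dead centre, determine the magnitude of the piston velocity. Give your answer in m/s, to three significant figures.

0.708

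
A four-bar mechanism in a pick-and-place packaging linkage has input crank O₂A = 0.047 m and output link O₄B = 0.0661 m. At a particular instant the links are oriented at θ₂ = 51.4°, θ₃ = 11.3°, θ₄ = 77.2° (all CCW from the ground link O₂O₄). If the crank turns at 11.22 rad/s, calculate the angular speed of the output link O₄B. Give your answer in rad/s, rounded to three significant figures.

5.63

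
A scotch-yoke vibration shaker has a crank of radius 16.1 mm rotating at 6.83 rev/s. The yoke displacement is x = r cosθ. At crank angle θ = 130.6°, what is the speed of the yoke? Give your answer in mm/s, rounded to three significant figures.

525

ω = 42.91 rad/s (from 6.83 rev/s).
x = r cosθ ⇒ ẋ = −rω sinθ.
|v| = rω|sinθ| = 0.0161·42.91·|sin 130.6°| = 0.52459 m/s = 524.59 mm/s.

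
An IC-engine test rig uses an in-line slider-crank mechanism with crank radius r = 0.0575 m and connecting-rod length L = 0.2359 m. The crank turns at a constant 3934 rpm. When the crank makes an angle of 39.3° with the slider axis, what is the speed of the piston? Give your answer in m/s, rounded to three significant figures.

17.9

ω = 2π·3934/60 = 412 rad/s
For an in-line slider-crank, x = r cosθ + √(L² − r² sin²θ), so v = −rω sinθ·[1 + r cosθ/√(L² − r² sin²θ)].
With r = 0.0575 m, L = 0.2359 m, θ = 39.3°: √(L² − r² sin²θ) = 0.23307 m.
v = −0.0575·412·0.63338·[1 + 0.0575·0.77384/0.23307] = -17.868 m/s.
|v| = 17.868 m/s.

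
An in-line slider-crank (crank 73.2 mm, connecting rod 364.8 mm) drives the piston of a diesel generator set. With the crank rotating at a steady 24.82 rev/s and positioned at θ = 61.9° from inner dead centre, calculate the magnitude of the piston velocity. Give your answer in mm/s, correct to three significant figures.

11000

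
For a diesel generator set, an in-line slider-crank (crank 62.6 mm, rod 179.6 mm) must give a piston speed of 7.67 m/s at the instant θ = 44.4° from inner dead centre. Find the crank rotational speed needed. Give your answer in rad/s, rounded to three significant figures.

139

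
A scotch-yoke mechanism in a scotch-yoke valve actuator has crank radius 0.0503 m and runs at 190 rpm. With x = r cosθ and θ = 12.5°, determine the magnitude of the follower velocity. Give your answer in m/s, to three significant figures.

0.217

ω = 19.9 rad/s (from 190 rpm).
x = r cosθ ⇒ ẋ = −rω sinθ.
|v| = rω|sinθ| = 0.0503·19.9·|sin 12.5°| = 0.21661 m/s.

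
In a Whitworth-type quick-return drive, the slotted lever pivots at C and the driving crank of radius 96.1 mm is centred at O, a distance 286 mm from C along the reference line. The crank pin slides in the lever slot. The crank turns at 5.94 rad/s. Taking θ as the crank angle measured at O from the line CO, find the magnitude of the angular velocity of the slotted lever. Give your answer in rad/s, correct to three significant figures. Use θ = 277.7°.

0.780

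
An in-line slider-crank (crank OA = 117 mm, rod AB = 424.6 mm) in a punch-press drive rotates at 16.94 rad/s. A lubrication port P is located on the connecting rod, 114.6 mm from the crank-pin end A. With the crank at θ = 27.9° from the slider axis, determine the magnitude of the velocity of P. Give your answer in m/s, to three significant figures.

ω = 16.94 rad/s.  Crank-pin speed |V_A| = rω = 1.982 m/s, perpendicular to OA.
Rod angle: sinφ = −(r/L) sinθ ⇒ φ = -7.408°; ω_rod = −rω cosθ/√(L²−r²sin²θ) = -4.16 rad/s.
V_P = V_A + ω_rod × AP, with AP = 0.1146 m along the rod.
Components: V_Px = −rω sinθ − a·ω_rod·sinφ = -0.9889 m/s;  V_Py = rω cosθ + a·ω_rod·cosφ = +1.2788 m/s.
|V_P| = √(V_Px² + V_Py²) = 1.6166 m/s.

1.62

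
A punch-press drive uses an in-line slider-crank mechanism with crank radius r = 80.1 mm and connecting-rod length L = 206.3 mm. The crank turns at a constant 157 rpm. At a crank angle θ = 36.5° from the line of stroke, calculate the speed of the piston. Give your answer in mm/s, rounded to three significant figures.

1030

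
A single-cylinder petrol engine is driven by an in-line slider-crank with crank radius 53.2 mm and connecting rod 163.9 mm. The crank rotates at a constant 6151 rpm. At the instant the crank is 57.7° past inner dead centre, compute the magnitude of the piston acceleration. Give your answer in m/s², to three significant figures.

8770

ω = 2π·6151/60 = 644.1 rad/s
x(θ) = r cosθ + √(L² − r² sin²θ); with ω constant, a = ω²·d²x/dθ².
d²x/dθ² = −r cosθ − r²(cos2θ)/√u − r⁴ sin²2θ/(4u^{3/2}),  u = L² − r² sin²θ = 0.0248411 m².
Substituting r = 0.0532 m, L = 0.1639 m, θ = 57.7°: d²x/dθ² = -0.021142 m.
a = ω²·d²x/dθ² = (644.1)²·(-0.021142) = -8772.1 m/s²;  |a| = 8772.1 m/s².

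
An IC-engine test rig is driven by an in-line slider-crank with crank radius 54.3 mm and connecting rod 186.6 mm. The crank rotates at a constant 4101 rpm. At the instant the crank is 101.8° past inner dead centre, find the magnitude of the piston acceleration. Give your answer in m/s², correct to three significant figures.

4820

ω = 2π·4101/60 = 429.5 rad/s
x(θ) = r cosθ + √(L² − r² sin²θ); with ω constant, a = ω²·d²x/dθ².
d²x/dθ² = −r cosθ − r²(cos2θ)/√u − r⁴ sin²2θ/(4u^{3/2}),  u = L² − r² sin²θ = 0.0319944 m².
Substituting r = 0.0543 m, L = 0.1866 m, θ = 101.8°: d²x/dθ² = +0.026149 m.
a = ω²·d²x/dθ² = (429.5)²·(+0.026149) = +4822.6 m/s²;  |a| = 4822.6 m/s².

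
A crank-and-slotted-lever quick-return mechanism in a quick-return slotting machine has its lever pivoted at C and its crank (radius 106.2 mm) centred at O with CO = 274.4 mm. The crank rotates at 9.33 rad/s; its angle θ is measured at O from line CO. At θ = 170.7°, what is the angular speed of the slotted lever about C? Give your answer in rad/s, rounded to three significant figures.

5.61

ω = 9.33 rad/s
Crank pin A relative to C: A = (d + r cosθ, r sinθ); lever angle φ = atan2(r sinθ, d + r cosθ).
Differentiating tanφ: φ̇ = rω(d cosθ + r)/(d² + r² + 2dr cosθ).
d² + r² + 2dr cosθ = |CA|² = 0.0290573 m²;  d cosθ + r = -0.16459 m.
|ω_lever| = |0.1062·9.33·-0.16459| / 0.0290573 = 5.6126 rad/s.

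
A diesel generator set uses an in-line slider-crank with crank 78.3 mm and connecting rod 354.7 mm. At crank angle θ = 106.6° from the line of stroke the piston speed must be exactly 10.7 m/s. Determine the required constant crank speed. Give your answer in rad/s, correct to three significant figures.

152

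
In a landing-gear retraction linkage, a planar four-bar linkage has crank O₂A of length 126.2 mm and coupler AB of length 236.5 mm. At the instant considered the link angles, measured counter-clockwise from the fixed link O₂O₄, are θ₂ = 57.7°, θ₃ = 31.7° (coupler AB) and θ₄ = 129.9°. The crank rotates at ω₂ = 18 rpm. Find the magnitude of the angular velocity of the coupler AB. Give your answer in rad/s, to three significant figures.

0.968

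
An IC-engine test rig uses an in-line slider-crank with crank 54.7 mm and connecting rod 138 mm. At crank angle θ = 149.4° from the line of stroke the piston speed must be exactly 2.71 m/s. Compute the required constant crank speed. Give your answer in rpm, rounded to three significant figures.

1430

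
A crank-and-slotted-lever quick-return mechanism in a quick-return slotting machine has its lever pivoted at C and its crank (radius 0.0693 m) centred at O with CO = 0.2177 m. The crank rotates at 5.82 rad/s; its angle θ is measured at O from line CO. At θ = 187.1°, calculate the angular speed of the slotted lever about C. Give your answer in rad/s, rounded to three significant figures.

2.66

ω = 5.82 rad/s
Crank pin A relative to C: A = (d + r cosθ, r sinθ); lever angle φ = atan2(r sinθ, d + r cosθ).
Differentiating tanφ: φ̇ = rω(d cosθ + r)/(d² + r² + 2dr cosθ).
d² + r² + 2dr cosθ = |CA|² = 0.0222539 m²;  d cosθ + r = -0.14673 m.
|ω_lever| = |0.0693·5.82·-0.14673| / 0.0222539 = 2.6593 rad/s.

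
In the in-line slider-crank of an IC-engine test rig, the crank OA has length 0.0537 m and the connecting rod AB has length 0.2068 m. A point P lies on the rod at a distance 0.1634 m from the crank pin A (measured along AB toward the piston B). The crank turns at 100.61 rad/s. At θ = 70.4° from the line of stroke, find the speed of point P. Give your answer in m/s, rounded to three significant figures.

ω = 100.6 rad/s.  Crank-pin speed |V_A| = rω = 5.4028 m/s, perpendicular to OA.
Rod angle: sinφ = −(r/L) sinθ ⇒ φ = -14.160°; ω_rod = −rω cosθ/√(L²−r²sin²θ) = -9.0385 rad/s.
V_P = V_A + ω_rod × AP, with AP = 0.1634 m along the rod.
Components: V_Px = −rω sinθ − a·ω_rod·sinφ = -5.451 m/s;  V_Py = rω cosθ + a·ω_rod·cosφ = +0.38035 m/s.
|V_P| = √(V_Px² + V_Py²) = 5.4642 m/s.

5.46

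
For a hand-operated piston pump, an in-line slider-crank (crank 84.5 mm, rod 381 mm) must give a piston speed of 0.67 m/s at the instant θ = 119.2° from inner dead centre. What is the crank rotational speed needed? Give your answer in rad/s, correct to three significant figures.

10.2

For an in-line slider-crank, |v_piston| = rω|sinθ|·[1 + r cosθ/√(L² − r² sin²θ)].
With r = 0.0845 m, L = 0.381 m, θ = 119.2°: the bracketed kinematic factor |dx/dθ| = 0.065627 m.
ω = v/|dx/dθ| = 0.67/0.065627 = 10.209 rad/s.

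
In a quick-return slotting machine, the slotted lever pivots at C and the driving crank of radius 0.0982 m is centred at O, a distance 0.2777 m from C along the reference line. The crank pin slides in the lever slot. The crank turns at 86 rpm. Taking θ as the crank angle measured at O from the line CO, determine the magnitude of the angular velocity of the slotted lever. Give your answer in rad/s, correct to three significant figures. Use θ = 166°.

ω = 9.006 rad/s (from 86 rpm).
Crank pin A relative to C: A = (d + r cosθ, r sinθ); lever angle φ = atan2(r sinθ, d + r cosθ).
Differentiating tanφ: φ̇ = rω(d cosθ + r)/(d² + r² + 2dr cosθ).
d² + r² + 2dr cosθ = |CA|² = 0.0338403 m²;  d cosθ + r = -0.17125 m.
|ω_lever| = |0.0982·9.006·-0.17125| / 0.0338403 = 4.4755 rad/s.

4.48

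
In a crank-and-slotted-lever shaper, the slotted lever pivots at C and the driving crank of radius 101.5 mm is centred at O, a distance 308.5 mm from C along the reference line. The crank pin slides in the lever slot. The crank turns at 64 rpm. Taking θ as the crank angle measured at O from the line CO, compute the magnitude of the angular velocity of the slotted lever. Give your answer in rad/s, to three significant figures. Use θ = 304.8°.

ω = 6.702 rad/s (from 64 rpm).
Crank pin A relative to C: A = (d + r cosθ, r sinθ); lever angle φ = atan2(r sinθ, d + r cosθ).
Differentiating tanφ: φ̇ = rω(d cosθ + r)/(d² + r² + 2dr cosθ).
d² + r² + 2dr cosθ = |CA|² = 0.141216 m²;  d cosθ + r = +0.27757 m.
|ω_lever| = |0.1015·6.702·+0.27757| / 0.141216 = 1.3371 rad/s.

1.34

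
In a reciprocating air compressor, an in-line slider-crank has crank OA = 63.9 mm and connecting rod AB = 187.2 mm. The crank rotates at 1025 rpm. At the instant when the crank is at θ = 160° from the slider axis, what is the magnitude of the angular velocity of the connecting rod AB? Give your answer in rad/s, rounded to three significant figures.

ω = 107.3 rad/s (converted from 1025 rpm).
The rod makes angle φ with the slider axis where L sinφ = r sinθ; differentiating, L cosφ·φ̇ = r ω cosθ.
L cosφ = √(L² − r² sin²θ) = 0.18592 m.
|ω_rod| = r ω |cosθ| / √(L² − r² sin²θ) = 0.0639·107.3·0.93969/0.18592 = 34.667 rad/s.

34.7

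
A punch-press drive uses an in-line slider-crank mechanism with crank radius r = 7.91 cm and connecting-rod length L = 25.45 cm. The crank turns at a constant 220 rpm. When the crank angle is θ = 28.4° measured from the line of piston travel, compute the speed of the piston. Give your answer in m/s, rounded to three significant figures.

ω = 2π·220/60 = 23.04 rad/s
For an in-line slider-crank, x = r cosθ + √(L² − r² sin²θ), so v = −rω sinθ·[1 + r cosθ/√(L² − r² sin²θ)].
With r = 0.0791 m, L = 0.2545 m, θ = 28.4°: √(L² − r² sin²θ) = 0.2517 m.
v = −0.0791·23.04·0.47562·[1 + 0.0791·0.87965/0.2517] = -1.1063 m/s.
|v| = 1.1063 m/s.

1.11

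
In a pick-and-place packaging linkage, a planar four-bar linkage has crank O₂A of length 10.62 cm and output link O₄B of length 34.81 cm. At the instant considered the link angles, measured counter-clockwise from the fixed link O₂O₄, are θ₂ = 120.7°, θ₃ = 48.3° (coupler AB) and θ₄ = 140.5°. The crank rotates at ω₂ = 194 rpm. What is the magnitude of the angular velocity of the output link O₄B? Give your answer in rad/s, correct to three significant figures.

ω₂ = 20.32 rad/s (from 194 rpm).
Differentiating the loop-closure r₂e^{iθ₂}+r₃e^{iθ₃}=r₁+r₄e^{iθ₄} gives r₂ω₂e^{iθ₂}+r₃ω₃e^{iθ₃}=r₄ω₄e^{iθ₄}.
Eliminating the other unknown: ω₄ = r₂ω₂ sin(θ₂−θ₃) / [r₄ sin(θ₄−θ₃)].
Numerator sine = +0.95319; denominator sine = +0.99926.
Result = 0.1062·20.32·(+0.95319) / (0.3481·(+0.99926)) = +5.9122 rad/s; magnitude 5.9122 rad/s.

5.91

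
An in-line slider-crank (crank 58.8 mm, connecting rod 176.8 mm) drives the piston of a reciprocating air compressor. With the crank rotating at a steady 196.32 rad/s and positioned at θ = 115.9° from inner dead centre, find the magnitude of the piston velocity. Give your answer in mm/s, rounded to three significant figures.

ω = 196.3 rad/s
For an in-line slider-crank, x = r cosθ + √(L² − r² sin²θ), so v = −rω sinθ·[1 + r cosθ/√(L² − r² sin²θ)].
With r = 0.0588 m, L = 0.1768 m, θ = 115.9°: √(L² − r² sin²θ) = 0.1687 m.
v = −0.0588·196.3·0.89956·[1 + 0.0588·-0.43680/0.1687] = -8.8032 m/s.
|v| = 8.8032 m/s = 8803.2 mm/s.

8800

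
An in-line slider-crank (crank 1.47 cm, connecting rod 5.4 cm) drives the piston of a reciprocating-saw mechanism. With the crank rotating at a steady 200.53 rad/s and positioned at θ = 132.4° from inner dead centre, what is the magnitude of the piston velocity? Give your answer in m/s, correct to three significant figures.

ω = 200.5 rad/s
For an in-line slider-crank, x = r cosθ + √(L² − r² sin²θ), so v = −rω sinθ·[1 + r cosθ/√(L² − r² sin²θ)].
With r = 0.0147 m, L = 0.054 m, θ = 132.4°: √(L² − r² sin²θ) = 0.052898 m.
v = −0.0147·200.5·0.73846·[1 + 0.0147·-0.67430/0.052898] = -1.7689 m/s.
|v| = 1.7689 m/s.

1.77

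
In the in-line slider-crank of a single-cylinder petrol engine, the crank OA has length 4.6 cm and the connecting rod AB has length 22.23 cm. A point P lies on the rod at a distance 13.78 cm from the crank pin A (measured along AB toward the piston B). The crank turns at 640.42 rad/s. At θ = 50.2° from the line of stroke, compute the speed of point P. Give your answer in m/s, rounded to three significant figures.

25.5

ω = 640.4 rad/s.  Crank-pin speed |V_A| = rω = 29.459 m/s, perpendicular to OA.
Rod angle: sinφ = −(r/L) sinθ ⇒ φ = -9.148°; ω_rod = −rω cosθ/√(L²−r²sin²θ) = -85.92 rad/s.
V_P = V_A + ω_rod × AP, with AP = 0.1378 m along the rod.
Components: V_Px = −rω sinθ − a·ω_rod·sinφ = -24.515 m/s;  V_Py = rω cosθ + a·ω_rod·cosφ = +7.1679 m/s.
|V_P| = √(V_Px² + V_Py²) = 25.542 m/s.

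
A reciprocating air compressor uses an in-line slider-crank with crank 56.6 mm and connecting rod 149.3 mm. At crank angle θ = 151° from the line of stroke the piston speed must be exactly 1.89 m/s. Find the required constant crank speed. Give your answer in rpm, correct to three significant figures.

For an in-line slider-crank, |v_piston| = rω|sinθ|·[1 + r cosθ/√(L² − r² sin²θ)].
With r = 0.0566 m, L = 0.1493 m, θ = 151°: the bracketed kinematic factor |dx/dθ| = 0.018184 m.
ω = v/|dx/dθ| = 1.89/0.018184 = 103.94 rad/s.
N = 60ω/(2π) = 992.52 rpm.

993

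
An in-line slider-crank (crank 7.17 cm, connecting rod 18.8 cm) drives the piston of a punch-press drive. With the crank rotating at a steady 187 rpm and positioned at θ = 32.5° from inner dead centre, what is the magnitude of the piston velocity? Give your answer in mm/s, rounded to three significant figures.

ω = 2π·187/60 = 19.58 rad/s
For an in-line slider-crank, x = r cosθ + √(L² − r² sin²θ), so v = −rω sinθ·[1 + r cosθ/√(L² − r² sin²θ)].
With r = 0.0717 m, L = 0.188 m, θ = 32.5°: √(L² − r² sin²θ) = 0.18401 m.
v = −0.0717·19.58·0.53730·[1 + 0.0717·0.84339/0.18401] = -1.0023 m/s.
|v| = 1.0023 m/s = 1002.3 mm/s.

1000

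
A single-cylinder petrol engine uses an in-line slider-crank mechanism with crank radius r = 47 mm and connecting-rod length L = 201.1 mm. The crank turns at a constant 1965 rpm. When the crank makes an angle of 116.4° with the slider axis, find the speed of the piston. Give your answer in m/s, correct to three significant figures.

ω = 2π·1965/60 = 205.8 rad/s
For an in-line slider-crank, x = r cosθ + √(L² − r² sin²θ), so v = −rω sinθ·[1 + r cosθ/√(L² − r² sin²θ)].
With r = 0.047 m, L = 0.2011 m, θ = 116.4°: √(L² − r² sin²θ) = 0.19664 m.
v = −0.047·205.8·0.89571·[1 + 0.047·-0.44464/0.19664] = -7.7422 m/s.
|v| = 7.7422 m/s.

7.74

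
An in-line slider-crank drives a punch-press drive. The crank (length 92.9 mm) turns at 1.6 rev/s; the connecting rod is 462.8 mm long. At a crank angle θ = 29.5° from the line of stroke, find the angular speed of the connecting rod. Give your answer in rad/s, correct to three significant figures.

ω = 10.05 rad/s (converted from 1.6 rev/s).
The rod makes angle φ with the slider axis where L sinφ = r sinθ; differentiating, L cosφ·φ̇ = r ω cosθ.
L cosφ = √(L² − r² sin²θ) = 0.46053 m.
|ω_rod| = r ω |cosθ| / √(L² − r² sin²θ) = 0.0929·10.05·0.87036/0.46053 = 1.765 rad/s.

1.77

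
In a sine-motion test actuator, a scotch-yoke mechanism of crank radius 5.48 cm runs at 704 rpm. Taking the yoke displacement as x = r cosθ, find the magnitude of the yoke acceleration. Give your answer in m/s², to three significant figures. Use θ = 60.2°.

ω = 73.72 rad/s (from 704 rpm).
x = r cosθ ⇒ ẍ = −rω² cosθ (ω constant).
|a| = rω²|cosθ| = 0.0548·(73.72)²·|cos 60.2°| = 148.02 m/s².

148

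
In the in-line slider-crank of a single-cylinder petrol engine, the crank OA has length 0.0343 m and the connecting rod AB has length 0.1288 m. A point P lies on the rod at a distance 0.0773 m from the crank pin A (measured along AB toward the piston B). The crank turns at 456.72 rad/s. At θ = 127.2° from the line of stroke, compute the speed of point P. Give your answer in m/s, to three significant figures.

ω = 456.7 rad/s.  Crank-pin speed |V_A| = rω = 15.665 m/s, perpendicular to OA.
Rod angle: sinφ = −(r/L) sinθ ⇒ φ = -12.247°; ω_rod = −rω cosθ/√(L²−r²sin²θ) = +75.248 rad/s.
V_P = V_A + ω_rod × AP, with AP = 0.0773 m along the rod.
Components: V_Px = −rω sinθ − a·ω_rod·sinφ = -11.244 m/s;  V_Py = rω cosθ + a·ω_rod·cosφ = -3.7871 m/s.
|V_P| = √(V_Px² + V_Py²) = 11.865 m/s.

11.9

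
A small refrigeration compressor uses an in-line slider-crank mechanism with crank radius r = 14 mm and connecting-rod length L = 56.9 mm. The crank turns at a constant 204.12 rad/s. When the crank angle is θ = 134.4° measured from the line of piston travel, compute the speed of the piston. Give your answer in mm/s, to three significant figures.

1680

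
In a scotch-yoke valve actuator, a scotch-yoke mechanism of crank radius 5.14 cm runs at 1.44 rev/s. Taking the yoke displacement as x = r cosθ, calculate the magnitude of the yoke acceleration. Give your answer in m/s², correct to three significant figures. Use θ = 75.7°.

1.04

ω = 9.048 rad/s (from 1.44 rev/s).
x = r cosθ ⇒ ẍ = −rω² cosθ (ω constant).
|a| = rω²|cosθ| = 0.0514·(9.048)²·|cos 75.7°| = 1.0393 m/s².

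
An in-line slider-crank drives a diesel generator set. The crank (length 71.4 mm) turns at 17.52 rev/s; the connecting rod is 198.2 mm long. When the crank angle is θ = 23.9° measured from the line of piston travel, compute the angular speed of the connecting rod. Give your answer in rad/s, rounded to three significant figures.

36.6

ω = 110.1 rad/s (converted from 17.52 rev/s).
The rod makes angle φ with the slider axis where L sinφ = r sinθ; differentiating, L cosφ·φ̇ = r ω cosθ.
L cosφ = √(L² − r² sin²θ) = 0.19608 m.
|ω_rod| = r ω |cosθ| / √(L² − r² sin²θ) = 0.0714·110.1·0.91425/0.19608 = 36.648 rad/s.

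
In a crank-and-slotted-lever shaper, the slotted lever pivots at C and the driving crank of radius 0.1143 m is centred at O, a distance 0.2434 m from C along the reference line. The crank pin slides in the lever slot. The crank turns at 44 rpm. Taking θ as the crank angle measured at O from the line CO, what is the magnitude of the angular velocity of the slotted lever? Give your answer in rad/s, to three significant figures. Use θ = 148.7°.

ω = 4.608 rad/s (from 44 rpm).
Crank pin A relative to C: A = (d + r cosθ, r sinθ); lever angle φ = atan2(r sinθ, d + r cosθ).
Differentiating tanφ: φ̇ = rω(d cosθ + r)/(d² + r² + 2dr cosθ).
d² + r² + 2dr cosθ = |CA|² = 0.0247649 m²;  d cosθ + r = -0.093675 m.
|ω_lever| = |0.1143·4.608·-0.093675| / 0.0247649 = 1.9921 rad/s.

1.99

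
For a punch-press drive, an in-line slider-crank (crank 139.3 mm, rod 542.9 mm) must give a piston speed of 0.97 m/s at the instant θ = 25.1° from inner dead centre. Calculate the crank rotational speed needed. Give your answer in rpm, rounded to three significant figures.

127

For an in-line slider-crank, |v_piston| = rω|sinθ|·[1 + r cosθ/√(L² − r² sin²θ)].
With r = 0.1393 m, L = 0.5429 m, θ = 25.1°: the bracketed kinematic factor |dx/dθ| = 0.072903 m.
ω = v/|dx/dθ| = 0.97/0.072903 = 13.305 rad/s.
N = 60ω/(2π) = 127.06 rpm.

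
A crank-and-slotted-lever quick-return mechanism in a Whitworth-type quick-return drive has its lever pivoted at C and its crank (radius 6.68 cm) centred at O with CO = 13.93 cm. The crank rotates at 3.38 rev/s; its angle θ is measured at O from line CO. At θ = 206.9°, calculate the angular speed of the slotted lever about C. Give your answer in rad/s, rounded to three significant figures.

11.2

ω = 21.24 rad/s (from 3.38 rev/s).
Crank pin A relative to C: A = (d + r cosθ, r sinθ); lever angle φ = atan2(r sinθ, d + r cosθ).
Differentiating tanφ: φ̇ = rω(d cosθ + r)/(d² + r² + 2dr cosθ).
d² + r² + 2dr cosθ = |CA|² = 0.00726995 m²;  d cosθ + r = -0.057427 m.
|ω_lever| = |0.0668·21.24·-0.057427| / 0.00726995 = 11.206 rad/s.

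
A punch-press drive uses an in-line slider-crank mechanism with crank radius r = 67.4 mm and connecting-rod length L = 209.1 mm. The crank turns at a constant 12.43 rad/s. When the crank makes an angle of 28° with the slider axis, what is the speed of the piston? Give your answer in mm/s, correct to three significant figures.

ω = 12.43 rad/s
For an in-line slider-crank, x = r cosθ + √(L² − r² sin²θ), so v = −rω sinθ·[1 + r cosθ/√(L² − r² sin²θ)].
With r = 0.0674 m, L = 0.2091 m, θ = 28°: √(L² − r² sin²θ) = 0.20669 m.
v = −0.0674·12.43·0.46947·[1 + 0.0674·0.88295/0.20669] = -0.50656 m/s.
|v| = 0.50656 m/s = 506.56 mm/s.

507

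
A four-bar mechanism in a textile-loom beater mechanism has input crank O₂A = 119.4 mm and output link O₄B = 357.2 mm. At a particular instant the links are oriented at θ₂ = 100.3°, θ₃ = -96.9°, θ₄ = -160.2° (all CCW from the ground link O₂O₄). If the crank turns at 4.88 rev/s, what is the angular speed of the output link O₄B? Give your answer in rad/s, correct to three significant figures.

3.39

ω₂ = 30.66 rad/s (from 4.88 rev/s).
Differentiating the loop-closure r₂e^{iθ₂}+r₃e^{iθ₃}=r₁+r₄e^{iθ₄} gives r₂ω₂e^{iθ₂}+r₃ω₃e^{iθ₃}=r₄ω₄e^{iθ₄}.
Eliminating the other unknown: ω₄ = r₂ω₂ sin(θ₂−θ₃) / [r₄ sin(θ₄−θ₃)].
Numerator sine = -0.29571; denominator sine = -0.89337.
Result = 0.1194·30.66·(-0.29571) / (0.3572·(-0.89337)) = +3.3925 rad/s; magnitude 3.3925 rad/s.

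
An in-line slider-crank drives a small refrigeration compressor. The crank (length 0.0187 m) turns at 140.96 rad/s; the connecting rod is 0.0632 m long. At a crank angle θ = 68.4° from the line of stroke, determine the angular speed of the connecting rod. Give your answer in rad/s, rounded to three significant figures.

ω = 141 rad/s
The rod makes angle φ with the slider axis where L sinφ = r sinθ; differentiating, L cosφ·φ̇ = r ω cosθ.
L cosφ = √(L² − r² sin²θ) = 0.060761 m.
|ω_rod| = r ω |cosθ| / √(L² − r² sin²θ) = 0.0187·141·0.36812/0.060761 = 15.97 rad/s.

16.0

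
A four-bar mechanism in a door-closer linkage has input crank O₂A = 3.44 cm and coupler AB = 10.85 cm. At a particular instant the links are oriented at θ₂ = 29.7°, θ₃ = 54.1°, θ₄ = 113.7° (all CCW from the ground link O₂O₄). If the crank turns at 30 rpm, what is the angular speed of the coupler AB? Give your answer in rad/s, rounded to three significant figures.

1.15

ω₂ = 3.142 rad/s (from 30 rpm).
Differentiating the loop-closure r₂e^{iθ₂}+r₃e^{iθ₃}=r₁+r₄e^{iθ₄} gives r₂ω₂e^{iθ₂}+r₃ω₃e^{iθ₃}=r₄ω₄e^{iθ₄}.
Eliminating the other unknown: ω₃ = r₂ω₂ sin(θ₄−θ₂) / [r₃ sin(θ₃−θ₄)].
Numerator sine = +0.99452; denominator sine = -0.86251.
Result = 0.0344·3.142·(+0.99452) / (0.1085·(-0.86251)) = -1.1485 rad/s; magnitude 1.1485 rad/s.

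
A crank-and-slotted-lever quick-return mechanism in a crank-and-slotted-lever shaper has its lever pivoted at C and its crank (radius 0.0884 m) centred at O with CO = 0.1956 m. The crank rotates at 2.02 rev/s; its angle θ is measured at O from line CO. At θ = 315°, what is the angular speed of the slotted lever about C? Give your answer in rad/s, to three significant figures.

3.61

ω = 12.69 rad/s (from 2.02 rev/s).
Crank pin A relative to C: A = (d + r cosθ, r sinθ); lever angle φ = atan2(r sinθ, d + r cosθ).
Differentiating tanφ: φ̇ = rω(d cosθ + r)/(d² + r² + 2dr cosθ).
d² + r² + 2dr cosθ = |CA|² = 0.0705271 m²;  d cosθ + r = +0.22671 m.
|ω_lever| = |0.0884·12.69·+0.22671| / 0.0705271 = 3.6066 rad/s.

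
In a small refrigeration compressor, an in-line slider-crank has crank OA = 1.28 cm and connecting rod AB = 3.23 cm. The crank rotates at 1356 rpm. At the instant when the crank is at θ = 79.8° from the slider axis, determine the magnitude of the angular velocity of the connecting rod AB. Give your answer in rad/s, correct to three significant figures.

10.8

ω = 142 rad/s (converted from 1356 rpm).
The rod makes angle φ with the slider axis where L sinφ = r sinθ; differentiating, L cosφ·φ̇ = r ω cosθ.
L cosφ = √(L² − r² sin²θ) = 0.029742 m.
|ω_rod| = r ω |cosθ| / √(L² − r² sin²θ) = 0.0128·142·0.17708/0.029742 = 10.822 rad/s.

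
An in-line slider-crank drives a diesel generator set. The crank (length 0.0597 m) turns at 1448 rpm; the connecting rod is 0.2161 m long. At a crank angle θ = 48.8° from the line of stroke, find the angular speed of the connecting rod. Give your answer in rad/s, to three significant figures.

ω = 151.6 rad/s (converted from 1448 rpm).
The rod makes angle φ with the slider axis where L sinφ = r sinθ; differentiating, L cosφ·φ̇ = r ω cosθ.
L cosφ = √(L² − r² sin²θ) = 0.21138 m.
|ω_rod| = r ω |cosθ| / √(L² − r² sin²θ) = 0.0597·151.6·0.65869/0.21138 = 28.209 rad/s.

28.2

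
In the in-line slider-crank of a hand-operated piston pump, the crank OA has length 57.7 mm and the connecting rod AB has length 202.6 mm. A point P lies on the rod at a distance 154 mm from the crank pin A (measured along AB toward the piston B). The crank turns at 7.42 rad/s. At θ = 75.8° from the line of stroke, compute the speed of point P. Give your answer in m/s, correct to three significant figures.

0.439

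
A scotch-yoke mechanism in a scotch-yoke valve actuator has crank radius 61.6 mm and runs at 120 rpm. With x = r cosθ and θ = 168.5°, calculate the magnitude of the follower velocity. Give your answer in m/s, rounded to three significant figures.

ω = 12.57 rad/s (from 120 rpm).
x = r cosθ ⇒ ẋ = −rω sinθ.
|v| = rω|sinθ| = 0.0616·12.57·|sin 168.5°| = 0.15433 m/s.

0.154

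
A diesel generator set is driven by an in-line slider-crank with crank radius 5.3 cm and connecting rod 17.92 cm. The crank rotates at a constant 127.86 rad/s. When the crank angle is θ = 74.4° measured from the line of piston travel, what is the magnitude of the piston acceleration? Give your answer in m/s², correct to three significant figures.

ω = 127.9 rad/s
x(θ) = r cosθ + √(L² − r² sin²θ); with ω constant, a = ω²·d²x/dθ².
d²x/dθ² = −r cosθ − r²(cos2θ)/√u − r⁴ sin²2θ/(4u^{3/2}),  u = L² − r² sin²θ = 0.0295068 m².
Substituting r = 0.053 m, L = 0.1792 m, θ = 74.4°: d²x/dθ² = -0.00036963 m.
a = ω²·d²x/dθ² = (127.9)²·(-0.00036963) = -6.0428 m/s²;  |a| = 6.0428 m/s².

6.04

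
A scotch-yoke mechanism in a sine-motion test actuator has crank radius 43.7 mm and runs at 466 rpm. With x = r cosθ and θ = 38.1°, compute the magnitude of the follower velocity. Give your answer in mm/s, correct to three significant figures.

1320

ω = 48.8 rad/s (from 466 rpm).
x = r cosθ ⇒ ẋ = −rω sinθ.
|v| = rω|sinθ| = 0.0437·48.8·|sin 38.1°| = 1.3159 m/s = 1315.9 mm/s.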